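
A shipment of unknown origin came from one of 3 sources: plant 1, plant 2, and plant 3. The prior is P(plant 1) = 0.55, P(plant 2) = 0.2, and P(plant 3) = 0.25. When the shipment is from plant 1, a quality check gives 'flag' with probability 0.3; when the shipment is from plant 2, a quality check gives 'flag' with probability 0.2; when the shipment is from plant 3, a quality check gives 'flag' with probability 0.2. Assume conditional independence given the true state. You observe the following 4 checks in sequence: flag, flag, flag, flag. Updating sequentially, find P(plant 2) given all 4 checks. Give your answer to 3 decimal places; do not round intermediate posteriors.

0.062

After 'flag': normaliser = 0.3·0.5500 + 0.2·0.2000 + 0.2·0.2500; P(plant 1) ≈ 0.6471, P(plant 2) ≈ 0.1569, P(plant 3) ≈ 0.1961
After 'flag': normaliser = 0.3·0.6471 + 0.2·0.1569 + 0.2·0.1961; P(plant 1) ≈ 0.7333, P(plant 2) ≈ 0.1185, P(plant 3) ≈ 0.1481
After 'flag': normaliser = 0.3·0.7333 + 0.2·0.1185 + 0.2·0.1481; P(plant 1) ≈ 0.8049, P(plant 2) ≈ 0.0867, P(plant 3) ≈ 0.1084
After 'flag': normaliser = 0.3·0.8049 + 0.2·0.0867 + 0.2·0.1084; P(plant 1) ≈ 0.8609, P(plant 2) ≈ 0.0618, P(plant 3) ≈ 0.0773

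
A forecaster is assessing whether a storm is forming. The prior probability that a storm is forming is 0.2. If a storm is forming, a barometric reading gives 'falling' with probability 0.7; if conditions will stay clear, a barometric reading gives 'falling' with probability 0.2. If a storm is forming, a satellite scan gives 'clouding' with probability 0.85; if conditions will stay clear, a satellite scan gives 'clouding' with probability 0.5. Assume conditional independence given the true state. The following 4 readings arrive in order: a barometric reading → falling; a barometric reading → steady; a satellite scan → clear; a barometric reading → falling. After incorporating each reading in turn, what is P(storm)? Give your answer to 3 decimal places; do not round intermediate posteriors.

0.256

After a barometric reading='falling': P(storm) = 0.7·0.2000 / (0.7·0.2000 + 0.2·0.8000) ≈ 0.4667
After a barometric reading='steady': P(storm) = 0.3·0.4667 / (0.3·0.4667 + 0.8·0.5333) ≈ 0.2471
After a satellite scan='clear': P(storm) = 0.15·0.2471 / (0.15·0.2471 + 0.5·0.7529) ≈ 0.0896
After a barometric reading='falling': P(storm) = 0.7·0.0896 / (0.7·0.0896 + 0.2·0.9104) ≈ 0.2562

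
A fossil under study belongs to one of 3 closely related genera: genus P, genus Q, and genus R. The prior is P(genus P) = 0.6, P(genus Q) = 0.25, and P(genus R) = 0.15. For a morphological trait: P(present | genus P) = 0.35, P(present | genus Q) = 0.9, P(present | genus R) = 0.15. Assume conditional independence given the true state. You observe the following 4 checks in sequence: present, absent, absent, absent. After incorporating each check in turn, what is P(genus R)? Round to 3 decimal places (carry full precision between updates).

After 'present': normaliser = 0.35·0.6000 + 0.9·0.2500 + 0.15·0.1500; P(genus P) ≈ 0.4590, P(genus Q) ≈ 0.4918, P(genus R) ≈ 0.0492
After 'absent': normaliser = 0.65·0.4590 + 0.1·0.4918 + 0.85·0.0492; P(genus P) ≈ 0.7663, P(genus Q) ≈ 0.1263, P(genus R) ≈ 0.1074
After 'absent': normaliser = 0.65·0.7663 + 0.1·0.1263 + 0.85·0.1074; P(genus P) ≈ 0.8274, P(genus Q) ≈ 0.0210, P(genus R) ≈ 0.1516
After 'absent': normaliser = 0.65·0.8274 + 0.1·0.0210 + 0.85·0.1516; P(genus P) ≈ 0.8042, P(genus Q) ≈ 0.0031, P(genus R) ≈ 0.1927

0.193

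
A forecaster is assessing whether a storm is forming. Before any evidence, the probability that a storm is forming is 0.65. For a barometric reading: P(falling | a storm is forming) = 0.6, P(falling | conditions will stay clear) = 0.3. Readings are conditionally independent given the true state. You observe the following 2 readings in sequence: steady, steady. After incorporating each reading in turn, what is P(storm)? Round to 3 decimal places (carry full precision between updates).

0.377

Apply Bayes' rule sequentially, carrying P(storm) forward.
After 'steady': P(storm) = 0.4·0.6500 / (0.4·0.6500 + 0.7·0.3500) ≈ 0.5149
After 'steady': P(storm) = 0.4·0.5149 / (0.4·0.5149 + 0.7·0.4851) ≈ 0.3775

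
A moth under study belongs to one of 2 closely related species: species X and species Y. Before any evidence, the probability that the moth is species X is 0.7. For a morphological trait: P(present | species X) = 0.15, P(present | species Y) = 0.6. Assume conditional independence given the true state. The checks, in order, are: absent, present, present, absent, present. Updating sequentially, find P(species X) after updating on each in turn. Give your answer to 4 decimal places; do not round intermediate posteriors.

0.1414

After 'absent': P(species X) = 0.85·0.7000 / (0.85·0.7000 + 0.4·0.3000) ≈ 0.8322
After 'present': P(species X) = 0.15·0.8322 / (0.15·0.8322 + 0.6·0.1678) ≈ 0.5535
After 'present': P(species X) = 0.15·0.5535 / (0.15·0.5535 + 0.6·0.4465) ≈ 0.2366
After 'absent': P(species X) = 0.85·0.2366 / (0.85·0.2366 + 0.4·0.7634) ≈ 0.3971
After 'present': P(species X) = 0.15·0.3971 / (0.15·0.3971 + 0.6·0.6029) ≈ 0.1414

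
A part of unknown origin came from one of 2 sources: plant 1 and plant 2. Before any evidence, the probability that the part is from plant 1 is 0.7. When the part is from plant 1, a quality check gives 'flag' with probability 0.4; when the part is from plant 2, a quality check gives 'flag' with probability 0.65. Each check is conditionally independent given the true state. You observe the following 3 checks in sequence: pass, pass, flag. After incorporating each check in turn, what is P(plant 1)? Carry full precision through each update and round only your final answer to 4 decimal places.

After 'pass': P(plant 1) = 0.6·0.7000 / (0.6·0.7000 + 0.35·0.3000) ≈ 0.8000
After 'pass': P(plant 1) = 0.6·0.8000 / (0.6·0.8000 + 0.35·0.2000) ≈ 0.8727
After 'flag': P(plant 1) = 0.4·0.8727 / (0.4·0.8727 + 0.65·0.1273) ≈ 0.8084

0.8084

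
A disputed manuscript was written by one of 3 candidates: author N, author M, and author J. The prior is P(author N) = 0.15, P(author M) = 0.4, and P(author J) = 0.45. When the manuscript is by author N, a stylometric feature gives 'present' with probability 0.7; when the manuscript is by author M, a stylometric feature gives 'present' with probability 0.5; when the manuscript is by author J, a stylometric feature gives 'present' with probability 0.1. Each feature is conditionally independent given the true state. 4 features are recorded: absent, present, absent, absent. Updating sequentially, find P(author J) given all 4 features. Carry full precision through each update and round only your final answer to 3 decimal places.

After 'absent': normaliser = 0.3·0.1500 + 0.5·0.4000 + 0.9·0.4500; P(author N) ≈ 0.0692, P(author M) ≈ 0.3077, P(author J) ≈ 0.6231
After 'present': normaliser = 0.7·0.0692 + 0.5·0.3077 + 0.1·0.6231; P(author N) ≈ 0.1831, P(author M) ≈ 0.5814, P(author J) ≈ 0.2355
After 'absent': normaliser = 0.3·0.1831 + 0.5·0.5814 + 0.9·0.2355; P(author N) ≈ 0.0985, P(author M) ≈ 0.5214, P(author J) ≈ 0.3801
After 'absent': normaliser = 0.3·0.0985 + 0.5·0.5214 + 0.9·0.3801; P(author N) ≈ 0.0468, P(author M) ≈ 0.4123, P(author J) ≈ 0.5410

0.541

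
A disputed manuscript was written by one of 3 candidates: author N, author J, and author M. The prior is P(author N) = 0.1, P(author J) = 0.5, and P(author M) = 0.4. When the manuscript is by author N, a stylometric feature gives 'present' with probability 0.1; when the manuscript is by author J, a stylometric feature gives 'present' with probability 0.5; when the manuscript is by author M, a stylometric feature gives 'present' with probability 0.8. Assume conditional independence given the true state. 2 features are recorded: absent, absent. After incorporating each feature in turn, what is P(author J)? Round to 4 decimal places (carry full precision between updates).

0.5631

Each posterior becomes the prior for the next update.
After 'absent': normaliser = 0.9·0.1000 + 0.5·0.5000 + 0.2·0.4000; P(author N) ≈ 0.2143, P(author J) ≈ 0.5952, P(author M) ≈ 0.1905
After 'absent': normaliser = 0.9·0.2143 + 0.5·0.5952 + 0.2·0.1905; P(author N) ≈ 0.3649, P(author J) ≈ 0.5631, P(author M) ≈ 0.0721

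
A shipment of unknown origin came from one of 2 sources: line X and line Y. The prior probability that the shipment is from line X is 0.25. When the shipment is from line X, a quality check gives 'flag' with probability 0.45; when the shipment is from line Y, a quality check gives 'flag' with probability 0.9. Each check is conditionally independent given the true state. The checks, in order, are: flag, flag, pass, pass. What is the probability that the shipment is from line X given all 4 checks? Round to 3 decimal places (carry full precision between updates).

Each posterior becomes the prior for the next update.
After 'flag': P(line X) = 0.45·0.2500 / (0.45·0.2500 + 0.9·0.7500) ≈ 0.1429
After 'flag': P(line X) = 0.45·0.1429 / (0.45·0.1429 + 0.9·0.8571) ≈ 0.0769
After 'pass': P(line X) = 0.55·0.0769 / (0.55·0.0769 + 0.1·0.9231) ≈ 0.3143
After 'pass': P(line X) = 0.55·0.3143 / (0.55·0.3143 + 0.1·0.6857) ≈ 0.7160

0.716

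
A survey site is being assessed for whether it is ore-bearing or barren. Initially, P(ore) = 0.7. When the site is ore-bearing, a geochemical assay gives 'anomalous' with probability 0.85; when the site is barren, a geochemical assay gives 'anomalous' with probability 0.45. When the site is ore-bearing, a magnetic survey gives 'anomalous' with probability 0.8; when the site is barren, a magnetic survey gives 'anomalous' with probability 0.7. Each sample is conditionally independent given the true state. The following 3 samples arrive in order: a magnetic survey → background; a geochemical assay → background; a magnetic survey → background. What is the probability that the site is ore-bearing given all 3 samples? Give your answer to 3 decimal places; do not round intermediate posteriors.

After a magnetic survey='background': P(ore) = 0.2·0.7000 / (0.2·0.7000 + 0.3·0.3000) ≈ 0.6087
After a geochemical assay='background': P(ore) = 0.15·0.6087 / (0.15·0.6087 + 0.55·0.3913) ≈ 0.2979
After a magnetic survey='background': P(ore) = 0.2·0.2979 / (0.2·0.2979 + 0.3·0.7021) ≈ 0.2205

0.220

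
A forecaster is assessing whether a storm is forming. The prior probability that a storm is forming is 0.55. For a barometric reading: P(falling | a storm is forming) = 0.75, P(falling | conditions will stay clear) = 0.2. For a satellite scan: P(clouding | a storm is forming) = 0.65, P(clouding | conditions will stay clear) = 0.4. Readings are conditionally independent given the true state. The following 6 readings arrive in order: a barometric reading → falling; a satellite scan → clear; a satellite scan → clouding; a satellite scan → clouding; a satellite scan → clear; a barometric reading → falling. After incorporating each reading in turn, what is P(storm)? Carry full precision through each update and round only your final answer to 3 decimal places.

0.939

Each posterior becomes the prior for the next update.
After a barometric reading='falling': P(storm) = 0.75·0.5500 / (0.75·0.5500 + 0.2·0.4500) ≈ 0.8209
After a satellite scan='clear': P(storm) = 0.35·0.8209 / (0.35·0.8209 + 0.6·0.1791) ≈ 0.7278
After a satellite scan='clouding': P(storm) = 0.65·0.7278 / (0.65·0.7278 + 0.4·0.2722) ≈ 0.8129
After a satellite scan='clouding': P(storm) = 0.65·0.8129 / (0.65·0.8129 + 0.4·0.1871) ≈ 0.8759
After a satellite scan='clear': P(storm) = 0.35·0.8759 / (0.35·0.8759 + 0.6·0.1241) ≈ 0.8046
After a barometric reading='falling': P(storm) = 0.75·0.8046 / (0.75·0.8046 + 0.2·0.1954) ≈ 0.9392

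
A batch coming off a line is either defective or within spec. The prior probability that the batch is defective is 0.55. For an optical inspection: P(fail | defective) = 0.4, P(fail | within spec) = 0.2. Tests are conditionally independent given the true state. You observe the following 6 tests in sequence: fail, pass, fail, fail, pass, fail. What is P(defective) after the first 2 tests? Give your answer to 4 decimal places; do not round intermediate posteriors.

0.6471

After 'fail': P(defective) = 0.4·0.5500 / (0.4·0.5500 + 0.2·0.4500) ≈ 0.7097
After 'pass': P(defective) = 0.6·0.7097 / (0.6·0.7097 + 0.8·0.2903) ≈ 0.6471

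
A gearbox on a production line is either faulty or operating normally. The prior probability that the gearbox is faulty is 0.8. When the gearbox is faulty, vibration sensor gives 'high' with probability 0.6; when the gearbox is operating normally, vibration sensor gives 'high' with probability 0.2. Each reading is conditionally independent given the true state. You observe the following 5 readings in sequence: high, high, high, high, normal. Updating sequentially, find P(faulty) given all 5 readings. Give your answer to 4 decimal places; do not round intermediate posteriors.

0.9939

After 'high': P(faulty) = 0.6·0.8000 / (0.6·0.8000 + 0.2·0.2000) ≈ 0.9231
After 'high': P(faulty) = 0.6·0.9231 / (0.6·0.9231 + 0.2·0.0769) ≈ 0.9730
After 'high': P(faulty) = 0.6·0.9730 / (0.6·0.9730 + 0.2·0.0270) ≈ 0.9908
After 'high': P(faulty) = 0.6·0.9908 / (0.6·0.9908 + 0.2·0.0092) ≈ 0.9969
After 'normal': P(faulty) = 0.4·0.9969 / (0.4·0.9969 + 0.8·0.0031) ≈ 0.9939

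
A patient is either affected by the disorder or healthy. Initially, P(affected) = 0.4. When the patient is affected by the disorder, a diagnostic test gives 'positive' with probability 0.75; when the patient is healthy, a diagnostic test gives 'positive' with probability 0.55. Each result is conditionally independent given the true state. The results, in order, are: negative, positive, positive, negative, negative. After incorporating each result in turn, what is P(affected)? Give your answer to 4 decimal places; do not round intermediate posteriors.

Each posterior becomes the prior for the next update.
After 'negative': P(affected) = 0.25·0.4000 / (0.25·0.4000 + 0.45·0.6000) ≈ 0.2703
After 'positive': P(affected) = 0.75·0.2703 / (0.75·0.2703 + 0.55·0.7297) ≈ 0.3356
After 'positive': P(affected) = 0.75·0.3356 / (0.75·0.3356 + 0.55·0.6644) ≈ 0.4078
After 'negative': P(affected) = 0.25·0.4078 / (0.25·0.4078 + 0.45·0.5922) ≈ 0.2767
After 'negative': P(affected) = 0.25·0.2767 / (0.25·0.2767 + 0.45·0.7233) ≈ 0.1753

0.1753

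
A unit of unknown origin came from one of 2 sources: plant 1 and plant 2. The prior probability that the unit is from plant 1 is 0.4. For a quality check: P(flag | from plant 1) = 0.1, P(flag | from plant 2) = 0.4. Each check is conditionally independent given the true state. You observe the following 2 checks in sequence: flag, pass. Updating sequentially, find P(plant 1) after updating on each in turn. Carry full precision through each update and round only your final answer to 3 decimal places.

0.200

Each posterior becomes the prior for the next update.
After 'flag': P(plant 1) = 0.1·0.4000 / (0.1·0.4000 + 0.4·0.6000) ≈ 0.1429
After 'pass': P(plant 1) = 0.9·0.1429 / (0.9·0.1429 + 0.6·0.8571) ≈ 0.2000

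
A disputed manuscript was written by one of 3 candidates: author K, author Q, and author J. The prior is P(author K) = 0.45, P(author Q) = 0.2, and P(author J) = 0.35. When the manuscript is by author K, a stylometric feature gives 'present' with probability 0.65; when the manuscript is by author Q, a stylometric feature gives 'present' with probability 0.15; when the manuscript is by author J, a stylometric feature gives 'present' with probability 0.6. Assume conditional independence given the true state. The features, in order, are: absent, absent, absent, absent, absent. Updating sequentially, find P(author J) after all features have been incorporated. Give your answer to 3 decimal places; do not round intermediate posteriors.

After 'absent': normaliser = 0.35·0.4500 + 0.85·0.2000 + 0.4·0.3500; P(author K) ≈ 0.3369, P(author Q) ≈ 0.3636, P(author J) ≈ 0.2995
After 'absent': normaliser = 0.35·0.3369 + 0.85·0.3636 + 0.4·0.2995; P(author K) ≈ 0.2156, P(author Q) ≈ 0.5653, P(author J) ≈ 0.2191
After 'absent': normaliser = 0.35·0.2156 + 0.85·0.5653 + 0.4·0.2191; P(author K) ≈ 0.1173, P(author Q) ≈ 0.7466, P(author J) ≈ 0.1362
After 'absent': normaliser = 0.35·0.1173 + 0.85·0.7466 + 0.4·0.1362; P(author K) ≈ 0.0562, P(author Q) ≈ 0.8692, P(author J) ≈ 0.0746
After 'absent': normaliser = 0.35·0.0562 + 0.85·0.8692 + 0.4·0.0746; P(author K) ≈ 0.0250, P(author Q) ≈ 0.9372, P(author J) ≈ 0.0379

0.038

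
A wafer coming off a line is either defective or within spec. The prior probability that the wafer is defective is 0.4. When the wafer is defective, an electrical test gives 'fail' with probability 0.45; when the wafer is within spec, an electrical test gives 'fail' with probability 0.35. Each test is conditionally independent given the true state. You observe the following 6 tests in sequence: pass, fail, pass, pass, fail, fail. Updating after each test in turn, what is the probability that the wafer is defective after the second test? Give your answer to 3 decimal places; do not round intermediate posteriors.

Apply Bayes' rule sequentially, carrying P(defective) forward.
After 'pass': P(defective) = 0.55·0.4000 / (0.55·0.4000 + 0.65·0.6000) ≈ 0.3607
After 'fail': P(defective) = 0.45·0.3607 / (0.45·0.3607 + 0.35·0.6393) ≈ 0.4204

0.420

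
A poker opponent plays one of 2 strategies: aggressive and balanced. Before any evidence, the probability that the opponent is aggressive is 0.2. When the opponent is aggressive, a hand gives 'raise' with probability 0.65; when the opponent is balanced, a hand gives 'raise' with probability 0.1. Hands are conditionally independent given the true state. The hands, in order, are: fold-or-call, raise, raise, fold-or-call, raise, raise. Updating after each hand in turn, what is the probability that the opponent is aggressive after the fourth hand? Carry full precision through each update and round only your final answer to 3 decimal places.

0.615

Apply Bayes' rule sequentially, carrying P(aggressive) forward.
After 'fold-or-call': P(aggressive) = 0.35·0.2000 / (0.35·0.2000 + 0.9·0.8000) ≈ 0.0886
After 'raise': P(aggressive) = 0.65·0.0886 / (0.65·0.0886 + 0.1·0.9114) ≈ 0.3872
After 'raise': P(aggressive) = 0.65·0.3872 / (0.65·0.3872 + 0.1·0.6128) ≈ 0.8042
After 'fold-or-call': P(aggressive) = 0.35·0.8042 / (0.35·0.8042 + 0.9·0.1958) ≈ 0.6150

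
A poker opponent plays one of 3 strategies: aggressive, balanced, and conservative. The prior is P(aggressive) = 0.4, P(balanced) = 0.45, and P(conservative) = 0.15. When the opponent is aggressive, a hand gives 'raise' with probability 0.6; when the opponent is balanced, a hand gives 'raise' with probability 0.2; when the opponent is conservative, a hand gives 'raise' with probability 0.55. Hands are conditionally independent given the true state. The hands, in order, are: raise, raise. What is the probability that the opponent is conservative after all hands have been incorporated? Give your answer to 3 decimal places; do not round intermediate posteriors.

After 'raise': normaliser = 0.6·0.4000 + 0.2·0.4500 + 0.55·0.1500; P(aggressive) ≈ 0.5818, P(balanced) ≈ 0.2182, P(conservative) ≈ 0.2000
After 'raise': normaliser = 0.6·0.5818 + 0.2·0.2182 + 0.55·0.2000; P(aggressive) ≈ 0.6944, P(balanced) ≈ 0.0868, P(conservative) ≈ 0.2188

0.219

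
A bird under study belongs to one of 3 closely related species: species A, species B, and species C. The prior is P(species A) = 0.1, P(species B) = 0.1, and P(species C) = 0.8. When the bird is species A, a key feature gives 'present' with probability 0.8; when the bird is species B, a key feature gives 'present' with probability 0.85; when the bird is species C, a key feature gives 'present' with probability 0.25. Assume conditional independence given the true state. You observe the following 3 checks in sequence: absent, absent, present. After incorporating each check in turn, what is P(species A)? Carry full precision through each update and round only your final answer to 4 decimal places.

Apply Bayes' rule sequentially, carrying P(species A) forward.
After 'absent': normaliser = 0.2·0.1000 + 0.15·0.1000 + 0.75·0.8000; P(species A) ≈ 0.0315, P(species B) ≈ 0.0236, P(species C) ≈ 0.9449
After 'absent': normaliser = 0.2·0.0315 + 0.15·0.0236 + 0.75·0.9449; P(species A) ≈ 0.0088, P(species B) ≈ 0.0049, P(species C) ≈ 0.9863
After 'present': normaliser = 0.8·0.0088 + 0.85·0.0049 + 0.25·0.9863; P(species A) ≈ 0.0272, P(species B) ≈ 0.0163, P(species C) ≈ 0.9565

0.0272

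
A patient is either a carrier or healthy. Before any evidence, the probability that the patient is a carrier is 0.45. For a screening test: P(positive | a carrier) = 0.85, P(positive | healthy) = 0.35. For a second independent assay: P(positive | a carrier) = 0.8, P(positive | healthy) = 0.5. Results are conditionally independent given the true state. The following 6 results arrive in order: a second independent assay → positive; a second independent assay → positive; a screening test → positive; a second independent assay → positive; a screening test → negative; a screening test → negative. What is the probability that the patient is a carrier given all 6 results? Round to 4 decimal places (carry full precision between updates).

After a second independent assay='positive': P(carrier) = 0.8·0.4500 / (0.8·0.4500 + 0.5·0.5500) ≈ 0.5669
After a second independent assay='positive': P(carrier) = 0.8·0.5669 / (0.8·0.5669 + 0.5·0.4331) ≈ 0.6769
After a screening test='positive': P(carrier) = 0.85·0.6769 / (0.85·0.6769 + 0.35·0.3231) ≈ 0.8357
After a second independent assay='positive': P(carrier) = 0.8·0.8357 / (0.8·0.8357 + 0.5·0.1643) ≈ 0.8906
After a screening test='negative': P(carrier) = 0.15·0.8906 / (0.15·0.8906 + 0.65·0.1094) ≈ 0.6526
After a screening test='negative': P(carrier) = 0.15·0.6526 / (0.15·0.6526 + 0.65·0.3474) ≈ 0.3024

0.3024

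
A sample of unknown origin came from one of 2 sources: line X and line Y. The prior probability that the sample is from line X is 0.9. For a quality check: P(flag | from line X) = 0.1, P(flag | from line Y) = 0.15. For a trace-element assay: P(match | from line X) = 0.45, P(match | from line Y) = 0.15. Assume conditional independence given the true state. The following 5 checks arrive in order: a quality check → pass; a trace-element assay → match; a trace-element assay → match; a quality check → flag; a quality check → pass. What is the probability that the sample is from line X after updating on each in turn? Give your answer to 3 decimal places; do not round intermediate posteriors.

After a quality check='pass': P(line X) = 0.9·0.9000 / (0.9·0.9000 + 0.85·0.1000) ≈ 0.9050
After a trace-element assay='match': P(line X) = 0.45·0.9050 / (0.45·0.9050 + 0.15·0.0950) ≈ 0.9662
After a trace-element assay='match': P(line X) = 0.45·0.9662 / (0.45·0.9662 + 0.15·0.0338) ≈ 0.9885
After a quality check='flag': P(line X) = 0.1·0.9885 / (0.1·0.9885 + 0.15·0.0115) ≈ 0.9828
After a quality check='pass': P(line X) = 0.9·0.9828 / (0.9·0.9828 + 0.85·0.0172) ≈ 0.9838

0.984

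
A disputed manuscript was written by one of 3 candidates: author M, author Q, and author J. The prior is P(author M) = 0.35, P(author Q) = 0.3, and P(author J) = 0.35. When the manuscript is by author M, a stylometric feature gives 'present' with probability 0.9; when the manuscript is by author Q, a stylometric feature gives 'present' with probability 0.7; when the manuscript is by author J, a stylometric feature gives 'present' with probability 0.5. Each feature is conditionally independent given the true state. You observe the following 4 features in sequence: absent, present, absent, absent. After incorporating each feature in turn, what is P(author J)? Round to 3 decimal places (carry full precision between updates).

After 'absent': normaliser = 0.1·0.3500 + 0.3·0.3000 + 0.5·0.3500; P(author M) ≈ 0.1167, P(author Q) ≈ 0.3000, P(author J) ≈ 0.5833
After 'present': normaliser = 0.9·0.1167 + 0.7·0.3000 + 0.5·0.5833; P(author M) ≈ 0.1731, P(author Q) ≈ 0.3462, P(author J) ≈ 0.4808
After 'absent': normaliser = 0.1·0.1731 + 0.3·0.3462 + 0.5·0.4808; P(author M) ≈ 0.0479, P(author Q) ≈ 0.2872, P(author J) ≈ 0.6649
After 'absent': normaliser = 0.1·0.0479 + 0.3·0.2872 + 0.5·0.6649; P(author M) ≈ 0.0113, P(author Q) ≈ 0.2035, P(author J) ≈ 0.7852

0.785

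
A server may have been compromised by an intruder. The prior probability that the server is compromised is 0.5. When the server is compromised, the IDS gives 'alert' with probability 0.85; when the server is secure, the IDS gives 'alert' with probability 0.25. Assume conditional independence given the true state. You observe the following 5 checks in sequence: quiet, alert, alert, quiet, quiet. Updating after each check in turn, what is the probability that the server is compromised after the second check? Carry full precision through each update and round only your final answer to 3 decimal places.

Apply Bayes' rule sequentially, carrying P(compromised) forward.
After 'quiet': P(compromised) = 0.15·0.5000 / (0.15·0.5000 + 0.75·0.5000) ≈ 0.1667
After 'alert': P(compromised) = 0.85·0.1667 / (0.85·0.1667 + 0.25·0.8333) ≈ 0.4048

0.405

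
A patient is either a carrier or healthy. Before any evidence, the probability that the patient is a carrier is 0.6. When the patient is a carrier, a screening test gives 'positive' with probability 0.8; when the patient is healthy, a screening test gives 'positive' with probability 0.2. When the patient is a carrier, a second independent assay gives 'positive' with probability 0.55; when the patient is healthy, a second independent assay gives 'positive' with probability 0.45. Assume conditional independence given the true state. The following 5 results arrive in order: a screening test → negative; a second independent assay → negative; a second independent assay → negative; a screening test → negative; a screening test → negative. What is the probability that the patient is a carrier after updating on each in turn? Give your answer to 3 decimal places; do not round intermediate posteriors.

0.015

After a screening test='negative': P(carrier) = 0.2·0.6000 / (0.2·0.6000 + 0.8·0.4000) ≈ 0.2727
After a second independent assay='negative': P(carrier) = 0.45·0.2727 / (0.45·0.2727 + 0.55·0.7273) ≈ 0.2348
After a second independent assay='negative': P(carrier) = 0.45·0.2348 / (0.45·0.2348 + 0.55·0.7652) ≈ 0.2007
After a screening test='negative': P(carrier) = 0.2·0.2007 / (0.2·0.2007 + 0.8·0.7993) ≈ 0.0591
After a screening test='negative': P(carrier) = 0.2·0.0591 / (0.2·0.0591 + 0.8·0.9409) ≈ 0.0154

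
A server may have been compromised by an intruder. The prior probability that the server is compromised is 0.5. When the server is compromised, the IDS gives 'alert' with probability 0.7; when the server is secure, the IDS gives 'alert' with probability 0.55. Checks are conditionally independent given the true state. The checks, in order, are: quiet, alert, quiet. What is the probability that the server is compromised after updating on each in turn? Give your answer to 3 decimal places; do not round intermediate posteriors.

Each posterior becomes the prior for the next update.
After 'quiet': P(compromised) = 0.3·0.5000 / (0.3·0.5000 + 0.45·0.5000) ≈ 0.4000
After 'alert': P(compromised) = 0.7·0.4000 / (0.7·0.4000 + 0.55·0.6000) ≈ 0.4590
After 'quiet': P(compromised) = 0.3·0.4590 / (0.3·0.4590 + 0.45·0.5410) ≈ 0.3613

0.361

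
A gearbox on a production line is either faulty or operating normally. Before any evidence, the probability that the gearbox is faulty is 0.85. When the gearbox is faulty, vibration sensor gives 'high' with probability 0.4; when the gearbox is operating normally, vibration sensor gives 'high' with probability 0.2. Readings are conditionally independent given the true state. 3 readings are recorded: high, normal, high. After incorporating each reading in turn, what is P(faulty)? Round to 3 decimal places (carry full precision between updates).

Apply Bayes' rule sequentially, carrying P(faulty) forward.
After 'high': P(faulty) = 0.4·0.8500 / (0.4·0.8500 + 0.2·0.1500) ≈ 0.9189
After 'normal': P(faulty) = 0.6·0.9189 / (0.6·0.9189 + 0.8·0.0811) ≈ 0.8947
After 'high': P(faulty) = 0.4·0.8947 / (0.4·0.8947 + 0.2·0.1053) ≈ 0.9444

0.944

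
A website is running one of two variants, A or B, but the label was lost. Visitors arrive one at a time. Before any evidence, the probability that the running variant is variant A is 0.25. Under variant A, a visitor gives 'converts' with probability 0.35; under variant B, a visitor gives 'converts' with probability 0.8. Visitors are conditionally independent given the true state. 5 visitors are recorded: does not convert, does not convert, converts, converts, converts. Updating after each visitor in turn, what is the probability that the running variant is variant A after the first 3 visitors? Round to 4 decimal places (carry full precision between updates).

After 'does not convert': P(A) = 0.65·0.2500 / (0.65·0.2500 + 0.2·0.7500) ≈ 0.5200
After 'does not convert': P(A) = 0.65·0.5200 / (0.65·0.5200 + 0.2·0.4800) ≈ 0.7788
After 'converts': P(A) = 0.35·0.7788 / (0.35·0.7788 + 0.8·0.2212) ≈ 0.6064

0.6064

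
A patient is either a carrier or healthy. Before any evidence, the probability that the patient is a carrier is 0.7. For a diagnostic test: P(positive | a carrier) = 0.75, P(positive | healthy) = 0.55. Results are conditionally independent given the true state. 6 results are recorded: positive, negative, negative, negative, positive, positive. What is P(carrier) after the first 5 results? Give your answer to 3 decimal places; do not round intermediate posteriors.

0.427

After 'positive': P(carrier) = 0.75·0.7000 / (0.75·0.7000 + 0.55·0.3000) ≈ 0.7609
After 'negative': P(carrier) = 0.25·0.7609 / (0.25·0.7609 + 0.45·0.2391) ≈ 0.6387
After 'negative': P(carrier) = 0.25·0.6387 / (0.25·0.6387 + 0.45·0.3613) ≈ 0.4955
After 'negative': P(carrier) = 0.25·0.4955 / (0.25·0.4955 + 0.45·0.5045) ≈ 0.3530
After 'positive': P(carrier) = 0.75·0.3530 / (0.75·0.3530 + 0.55·0.6470) ≈ 0.4266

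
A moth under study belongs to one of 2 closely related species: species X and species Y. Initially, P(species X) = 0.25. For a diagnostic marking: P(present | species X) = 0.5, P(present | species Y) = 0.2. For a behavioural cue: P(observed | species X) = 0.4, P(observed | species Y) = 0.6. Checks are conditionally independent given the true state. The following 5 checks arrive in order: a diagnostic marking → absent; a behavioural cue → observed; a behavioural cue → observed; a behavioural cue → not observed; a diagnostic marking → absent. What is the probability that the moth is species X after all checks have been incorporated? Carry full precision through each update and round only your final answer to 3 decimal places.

After a diagnostic marking='absent': P(species X) = 0.5·0.2500 / (0.5·0.2500 + 0.8·0.7500) ≈ 0.1724
After a behavioural cue='observed': P(species X) = 0.4·0.1724 / (0.4·0.1724 + 0.6·0.8276) ≈ 0.1220
After a behavioural cue='observed': P(species X) = 0.4·0.1220 / (0.4·0.1220 + 0.6·0.8780) ≈ 0.0847
After a behavioural cue='not observed': P(species X) = 0.6·0.0847 / (0.6·0.0847 + 0.4·0.9153) ≈ 0.1220
After a diagnostic marking='absent': P(species X) = 0.5·0.1220 / (0.5·0.1220 + 0.8·0.8780) ≈ 0.0799

0.080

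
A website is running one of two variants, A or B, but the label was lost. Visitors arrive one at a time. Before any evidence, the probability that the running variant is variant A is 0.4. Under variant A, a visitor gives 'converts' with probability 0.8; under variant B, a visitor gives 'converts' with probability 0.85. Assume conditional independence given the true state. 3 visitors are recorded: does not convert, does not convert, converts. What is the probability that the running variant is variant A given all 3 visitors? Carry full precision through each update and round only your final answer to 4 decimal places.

After 'does not convert': P(A) = 0.2·0.4000 / (0.2·0.4000 + 0.15·0.6000) ≈ 0.4706
After 'does not convert': P(A) = 0.2·0.4706 / (0.2·0.4706 + 0.15·0.5294) ≈ 0.5424
After 'converts': P(A) = 0.8·0.5424 / (0.8·0.5424 + 0.85·0.4576) ≈ 0.5273

0.5273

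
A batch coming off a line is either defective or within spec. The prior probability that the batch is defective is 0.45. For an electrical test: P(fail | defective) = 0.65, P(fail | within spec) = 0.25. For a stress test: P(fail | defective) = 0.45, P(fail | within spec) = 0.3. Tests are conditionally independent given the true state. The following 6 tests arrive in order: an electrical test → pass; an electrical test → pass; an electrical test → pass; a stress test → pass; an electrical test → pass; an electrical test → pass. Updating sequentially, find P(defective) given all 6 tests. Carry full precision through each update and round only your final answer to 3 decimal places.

Each posterior becomes the prior for the next update.
After an electrical test='pass': P(defective) = 0.35·0.4500 / (0.35·0.4500 + 0.75·0.5500) ≈ 0.2763
After an electrical test='pass': P(defective) = 0.35·0.2763 / (0.35·0.2763 + 0.75·0.7237) ≈ 0.1512
After an electrical test='pass': P(defective) = 0.35·0.1512 / (0.35·0.1512 + 0.75·0.8488) ≈ 0.0768
After a stress test='pass': P(defective) = 0.55·0.0768 / (0.55·0.0768 + 0.7·0.9232) ≈ 0.0613
After an electrical test='pass': P(defective) = 0.35·0.0613 / (0.35·0.0613 + 0.75·0.9387) ≈ 0.0296
After an electrical test='pass': P(defective) = 0.35·0.0296 / (0.35·0.0296 + 0.75·0.9704) ≈ 0.0140

0.014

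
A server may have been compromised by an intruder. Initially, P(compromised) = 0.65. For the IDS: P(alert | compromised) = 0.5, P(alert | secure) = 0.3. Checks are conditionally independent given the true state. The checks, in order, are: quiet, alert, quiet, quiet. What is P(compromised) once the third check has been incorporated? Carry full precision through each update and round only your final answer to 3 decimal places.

0.612

After 'quiet': P(compromised) = 0.5·0.6500 / (0.5·0.6500 + 0.7·0.3500) ≈ 0.5702
After 'alert': P(compromised) = 0.5·0.5702 / (0.5·0.5702 + 0.3·0.4298) ≈ 0.6886
After 'quiet': P(compromised) = 0.5·0.6886 / (0.5·0.6886 + 0.7·0.3114) ≈ 0.6123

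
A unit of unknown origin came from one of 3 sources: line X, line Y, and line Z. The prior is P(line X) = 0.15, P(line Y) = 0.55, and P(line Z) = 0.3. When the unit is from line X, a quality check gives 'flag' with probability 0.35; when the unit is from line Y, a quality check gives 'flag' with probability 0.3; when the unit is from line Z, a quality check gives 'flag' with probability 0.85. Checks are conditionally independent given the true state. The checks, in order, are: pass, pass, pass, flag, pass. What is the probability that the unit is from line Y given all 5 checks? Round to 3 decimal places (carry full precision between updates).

After 'pass': normaliser = 0.65·0.1500 + 0.7·0.5500 + 0.15·0.3000; P(line X) ≈ 0.1848, P(line Y) ≈ 0.7299, P(line Z) ≈ 0.0853
After 'pass': normaliser = 0.65·0.1848 + 0.7·0.7299 + 0.15·0.0853; P(line X) ≈ 0.1866, P(line Y) ≈ 0.7935, P(line Z) ≈ 0.0199
After 'pass': normaliser = 0.65·0.1866 + 0.7·0.7935 + 0.15·0.0199; P(line X) ≈ 0.1784, P(line Y) ≈ 0.8172, P(line Z) ≈ 0.0044
After 'flag': normaliser = 0.35·0.1784 + 0.3·0.8172 + 0.85·0.0044; P(line X) ≈ 0.2006, P(line Y) ≈ 0.7874, P(line Z) ≈ 0.0120
After 'pass': normaliser = 0.65·0.2006 + 0.7·0.7874 + 0.15·0.0120; P(line X) ≈ 0.1908, P(line Y) ≈ 0.8066, P(line Z) ≈ 0.0026

0.807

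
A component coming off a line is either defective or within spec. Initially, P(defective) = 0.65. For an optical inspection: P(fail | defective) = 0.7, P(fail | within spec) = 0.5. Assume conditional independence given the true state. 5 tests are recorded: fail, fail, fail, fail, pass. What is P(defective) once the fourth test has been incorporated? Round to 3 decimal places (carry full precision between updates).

0.877

After 'fail': P(defective) = 0.7·0.6500 / (0.7·0.6500 + 0.5·0.3500) ≈ 0.7222
After 'fail': P(defective) = 0.7·0.7222 / (0.7·0.7222 + 0.5·0.2778) ≈ 0.7845
After 'fail': P(defective) = 0.7·0.7845 / (0.7·0.7845 + 0.5·0.2155) ≈ 0.8360
After 'fail': P(defective) = 0.7·0.8360 / (0.7·0.8360 + 0.5·0.1640) ≈ 0.8771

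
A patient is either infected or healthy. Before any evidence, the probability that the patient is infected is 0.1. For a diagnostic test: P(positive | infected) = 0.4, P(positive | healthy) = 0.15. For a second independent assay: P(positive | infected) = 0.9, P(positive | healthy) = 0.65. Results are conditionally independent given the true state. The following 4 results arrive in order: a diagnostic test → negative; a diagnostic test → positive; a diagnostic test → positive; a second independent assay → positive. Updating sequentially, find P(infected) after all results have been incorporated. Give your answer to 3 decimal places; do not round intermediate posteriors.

After a diagnostic test='negative': P(infected) = 0.6·0.1000 / (0.6·0.1000 + 0.85·0.9000) ≈ 0.0727
After a diagnostic test='positive': P(infected) = 0.4·0.0727 / (0.4·0.0727 + 0.15·0.9273) ≈ 0.1730
After a diagnostic test='positive': P(infected) = 0.4·0.1730 / (0.4·0.1730 + 0.15·0.8270) ≈ 0.3580
After a second independent assay='positive': P(infected) = 0.9·0.3580 / (0.9·0.3580 + 0.65·0.6420) ≈ 0.4357

0.436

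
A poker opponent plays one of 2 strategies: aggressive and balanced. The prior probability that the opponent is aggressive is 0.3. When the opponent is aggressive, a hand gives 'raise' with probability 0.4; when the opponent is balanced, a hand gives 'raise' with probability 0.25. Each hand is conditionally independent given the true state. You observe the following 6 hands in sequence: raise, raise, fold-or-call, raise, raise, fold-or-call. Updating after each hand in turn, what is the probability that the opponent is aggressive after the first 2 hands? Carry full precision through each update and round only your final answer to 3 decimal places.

After 'raise': P(aggressive) = 0.4·0.3000 / (0.4·0.3000 + 0.25·0.7000) ≈ 0.4068
After 'raise': P(aggressive) = 0.4·0.4068 / (0.4·0.4068 + 0.25·0.5932) ≈ 0.5232

0.523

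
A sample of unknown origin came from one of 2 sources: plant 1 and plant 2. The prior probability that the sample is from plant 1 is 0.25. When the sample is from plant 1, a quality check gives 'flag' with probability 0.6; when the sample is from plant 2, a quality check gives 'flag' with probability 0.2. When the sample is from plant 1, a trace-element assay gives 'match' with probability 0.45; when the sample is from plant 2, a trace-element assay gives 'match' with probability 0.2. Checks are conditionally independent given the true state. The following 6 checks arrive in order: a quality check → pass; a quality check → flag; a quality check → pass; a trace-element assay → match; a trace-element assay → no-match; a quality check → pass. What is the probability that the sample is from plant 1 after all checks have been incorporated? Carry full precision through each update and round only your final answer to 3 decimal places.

After a quality check='pass': P(plant 1) = 0.4·0.2500 / (0.4·0.2500 + 0.8·0.7500) ≈ 0.1429
After a quality check='flag': P(plant 1) = 0.6·0.1429 / (0.6·0.1429 + 0.2·0.8571) ≈ 0.3333
After a quality check='pass': P(plant 1) = 0.4·0.3333 / (0.4·0.3333 + 0.8·0.6667) ≈ 0.2000
After a trace-element assay='match': P(plant 1) = 0.45·0.2000 / (0.45·0.2000 + 0.2·0.8000) ≈ 0.3600
After a trace-element assay='no-match': P(plant 1) = 0.55·0.3600 / (0.55·0.3600 + 0.8·0.6400) ≈ 0.2789
After a quality check='pass': P(plant 1) = 0.4·0.2789 / (0.4·0.2789 + 0.8·0.7211) ≈ 0.1620

0.162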